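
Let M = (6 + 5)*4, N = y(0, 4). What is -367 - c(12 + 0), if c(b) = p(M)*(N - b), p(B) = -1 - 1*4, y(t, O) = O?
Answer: -407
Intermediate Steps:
N = 4
M = 44 (M = 11*4 = 44)
p(B) = -5 (p(B) = -1 - 4 = -5)
c(b) = -20 + 5*b (c(b) = -5*(4 - b) = -20 + 5*b)
-367 - c(12 + 0) = -367 - (-20 + 5*(12 + 0)) = -367 - (-20 + 5*12) = -367 - (-20 + 60) = -367 - 1*40 = -367 - 40 = -407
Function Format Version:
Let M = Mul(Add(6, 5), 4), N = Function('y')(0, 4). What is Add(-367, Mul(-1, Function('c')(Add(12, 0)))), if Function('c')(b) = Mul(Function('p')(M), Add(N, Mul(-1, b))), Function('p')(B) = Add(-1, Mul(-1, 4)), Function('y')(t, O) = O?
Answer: -407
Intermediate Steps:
N = 4
M = 44 (M = Mul(11, 4) = 44)
Function('p')(B) = -5 (Function('p')(B) = Add(-1, -4) = -5)
Function('c')(b) = Add(-20, Mul(5, b)) (Function('c')(b) = Mul(-5, Add(4, Mul(-1, b))) = Add(-20, Mul(5, b)))
Add(-367, Mul(-1, Function('c')(Add(12, 0)))) = Add(-367, Mul(-1, Add(-20, Mul(5, Add(12, 0))))) = Add(-367, Mul(-1, Add(-20, Mul(5, 12)))) = Add(-367, Mul(-1, Add(-20, 60))) = Add(-367, Mul(-1, 40)) = Add(-367, -40) = -407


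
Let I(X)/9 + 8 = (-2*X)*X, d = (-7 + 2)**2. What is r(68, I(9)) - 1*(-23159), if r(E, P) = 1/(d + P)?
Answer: 34854294/1505 ≈ 23159.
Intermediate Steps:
d = 25 (d = (-5)**2 = 25)
I(X) = -72 - 18*X**2 (I(X) = -72 + 9*((-2*X)*X) = -72 + 9*(-2*X**2) = -72 - 18*X**2)
r(E, P) = 1/(25 + P)
r(68, I(9)) - 1*(-23159) = 1/(25 + (-72 - 18*9**2)) - 1*(-23159) = 1/(25 + (-72 - 18*81)) + 23159 = 1/(25 + (-72 - 1458)) + 23159 = 1/(25 - 1530) + 23159 = 1/(-1505) + 23159 = -1/1505 + 23159 = 34854294/1505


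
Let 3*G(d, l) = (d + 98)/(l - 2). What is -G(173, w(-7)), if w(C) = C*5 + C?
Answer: 271/132 ≈ 2.0530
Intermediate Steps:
w(C) = 6*C (w(C) = 5*C + C = 6*C)
G(d, l) = (98 + d)/(3*(-2 + l)) (G(d, l) = ((d + 98)/(l - 2))/3 = ((98 + d)/(-2 + l))/3 = (98 + d)/(3*(-2 + l)))
-G(173, w(-7)) = -(98 + 173)/(3*(-2 + 6*(-7))) = -271/(3*(-2 - 42)) = -271/(3*(-44)) = -(-1)*271/(3*44) = -1*(-271/132) = 271/132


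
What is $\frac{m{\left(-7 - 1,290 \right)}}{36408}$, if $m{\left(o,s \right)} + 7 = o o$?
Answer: $\frac{19}{12136} \approx 0.0015656$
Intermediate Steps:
$m{\left(o,s \right)} = -7 + o^{2}$ ($m{\left(o,s \right)} = -7 + o o = -7 + o^{2}$)
$\frac{m{\left(-7 - 1,290 \right)}}{36408} = \frac{-7 + \left(-7 - 1\right)^{2}}{36408} = \left(-7 + \left(-7 - 1\right)^{2}\right) \frac{1}{36408} = \left(-7 + \left(-8\right)^{2}\right) \frac{1}{36408} = \left(-7 + 64\right) \frac{1}{36408} = 57 \cdot \frac{1}{36408} = \frac{19}{12136}$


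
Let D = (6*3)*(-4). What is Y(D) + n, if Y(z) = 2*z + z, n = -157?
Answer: -373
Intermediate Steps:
D = -72 (D = 18*(-4) = -72)
Y(z) = 3*z
Y(D) + n = 3*(-72) - 157 = -216 - 157 = -373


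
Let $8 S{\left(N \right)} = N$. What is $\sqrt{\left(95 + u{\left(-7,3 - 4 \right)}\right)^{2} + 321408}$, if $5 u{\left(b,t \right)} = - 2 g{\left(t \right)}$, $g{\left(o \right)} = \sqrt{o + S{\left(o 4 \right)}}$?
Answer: $\frac{\sqrt{8260819 - 950 i \sqrt{6}}}{5} \approx 574.83 - 0.080963 i$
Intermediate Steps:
$S{\left(N \right)} = \frac{N}{8}$
$g{\left(o \right)} = \frac{\sqrt{6} \sqrt{o}}{2}$ ($g{\left(o \right)} = \sqrt{o + \frac{o 4}{8}} = \sqrt{o + \frac{4 o}{8}} = \sqrt{o + \frac{o}{2}} = \sqrt{\frac{3 o}{2}} = \frac{\sqrt{6} \sqrt{o}}{2}$)
$u{\left(b,t \right)} = - \frac{\sqrt{6} \sqrt{t}}{5}$ ($u{\left(b,t \right)} = \frac{\left(-2\right) \frac{\sqrt{6} \sqrt{t}}{2}}{5} = \frac{\left(-1\right) \sqrt{6} \sqrt{t}}{5} = - \frac{\sqrt{6} \sqrt{t}}{5}$)
$\sqrt{\left(95 + u{\left(-7,3 - 4 \right)}\right)^{2} + 321408} = \sqrt{\left(95 - \frac{\sqrt{6} \sqrt{3 - 4}}{5}\right)^{2} + 321408} = \sqrt{\left(95 - \frac{\sqrt{6} \sqrt{-1}}{5}\right)^{2} + 321408} = \sqrt{\left(95 - \frac{\sqrt{6} i}{5}\right)^{2} + 321408} = \sqrt{\left(95 - \frac{i \sqrt{6}}{5}\right)^{2} + 321408} = \sqrt{321408 + \left(95 - \frac{i \sqrt{6}}{5}\right)^{2}}$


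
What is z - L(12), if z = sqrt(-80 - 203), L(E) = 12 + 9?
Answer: -21 + I*sqrt(283) ≈ -21.0 + 16.823*I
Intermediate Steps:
L(E) = 21
z = I*sqrt(283) (z = sqrt(-283) = I*sqrt(283) ≈ 16.823*I)
z - L(12) = I*sqrt(283) - 1*21 = I*sqrt(283) - 21 = -21 + I*sqrt(283)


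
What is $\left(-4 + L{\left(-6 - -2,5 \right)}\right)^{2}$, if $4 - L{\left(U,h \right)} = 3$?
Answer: $9$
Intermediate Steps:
$L{\left(U,h \right)} = 1$ ($L{\left(U,h \right)} = 4 - 3 = 1$)
$\left(-4 + L{\left(-6 - -2,5 \right)}\right)^{2} = \left(-4 + 1\right)^{2} = \left(-3\right)^{2} = 9$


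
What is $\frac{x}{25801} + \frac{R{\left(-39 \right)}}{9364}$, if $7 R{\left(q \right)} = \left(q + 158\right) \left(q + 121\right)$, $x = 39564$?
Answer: $\frac{203221945}{120800282} \approx 1.6823$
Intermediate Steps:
$R{\left(q \right)} = \frac{\left(121 + q\right) \left(158 + q\right)}{7}$ ($R{\left(q \right)} = \frac{\left(q + 158\right) \left(q + 121\right)}{7} = \frac{\left(158 + q\right) \left(121 + q\right)}{7} = \frac{\left(121 + q\right) \left(158 + q\right)}{7}$)
$\frac{x}{25801} + \frac{R{\left(-39 \right)}}{9364} = \frac{39564}{25801} + \frac{\frac{19118}{7} + \frac{\left(-39\right)^{2}}{7} + \frac{279}{7} \left(-39\right)}{9364} = 39564 \cdot \frac{1}{25801} + \left(\frac{19118}{7} + \frac{1}{7} \cdot 1521 - \frac{10881}{7}\right) \frac{1}{9364} = \frac{39564}{25801} + \left(\frac{19118}{7} + \frac{1521}{7} - \frac{10881}{7}\right) \frac{1}{9364} = \frac{39564}{25801} + 1394 \cdot \frac{1}{9364} = \frac{39564}{25801} + \frac{697}{4682} = \frac{203221945}{120800282}$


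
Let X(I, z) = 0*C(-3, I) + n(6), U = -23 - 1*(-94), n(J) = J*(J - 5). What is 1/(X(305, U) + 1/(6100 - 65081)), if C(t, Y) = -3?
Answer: 58981/353885 ≈ 0.16667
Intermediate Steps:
n(J) = J*(-5 + J)
U = 71 (U = -23 + 94 = 71)
X(I, z) = 6 (X(I, z) = 0*(-3) + 6*(-5 + 6) = 0 + 6*1 = 0 + 6 = 6)
1/(X(305, U) + 1/(6100 - 65081)) = 1/(6 + 1/(6100 - 65081)) = 1/(6 + 1/(-58981)) = 1/(6 - 1/58981) = 1/(353885/58981) = 58981/353885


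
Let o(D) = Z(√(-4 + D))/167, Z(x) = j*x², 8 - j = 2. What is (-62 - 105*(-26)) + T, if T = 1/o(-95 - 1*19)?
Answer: 1888777/708 ≈ 2667.8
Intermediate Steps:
j = 6 (j = 8 - 1*2 = 8 - 2 = 6)
Z(x) = 6*x²
o(D) = -24/167 + 6*D/167 (o(D) = (6*(√(-4 + D))²)/167 = (6*(-4 + D))*(1/167) = (-24 + 6*D)*(1/167) = -24/167 + 6*D/167)
T = -167/708 (T = 1/(-24/167 + 6*(-95 - 1*19)/167) = 1/(-24/167 + 6*(-95 - 19)/167) = 1/(-24/167 + (6/167)*(-114)) = 1/(-24/167 - 684/167) = 1/(-708/167) = -167/708 ≈ -0.23588)
(-62 - 105*(-26)) + T = (-62 - 105*(-26)) - 167/708 = (-62 + 2730) - 167/708 = 2668 - 167/708 = 1888777/708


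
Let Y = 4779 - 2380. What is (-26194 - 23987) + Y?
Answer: -47782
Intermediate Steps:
Y = 2399
(-26194 - 23987) + Y = (-26194 - 23987) + 2399 = -50181 + 2399 = -47782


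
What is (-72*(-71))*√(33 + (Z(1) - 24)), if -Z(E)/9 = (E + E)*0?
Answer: 15336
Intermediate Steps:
Z(E) = 0 (Z(E) = -9*(E + E)*0 = -9*2*E*0 = -9*0 = 0)
(-72*(-71))*√(33 + (Z(1) - 24)) = (-72*(-71))*√(33 + (0 - 24)) = 5112*√(33 - 24) = 5112*√9 = 5112*3 = 15336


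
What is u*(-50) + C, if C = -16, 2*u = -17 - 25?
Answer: 1034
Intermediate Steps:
u = -21 (u = (-17 - 25)/2 = (1/2)*(-42) = -21)
u*(-50) + C = -21*(-50) - 16 = 1050 - 16 = 1034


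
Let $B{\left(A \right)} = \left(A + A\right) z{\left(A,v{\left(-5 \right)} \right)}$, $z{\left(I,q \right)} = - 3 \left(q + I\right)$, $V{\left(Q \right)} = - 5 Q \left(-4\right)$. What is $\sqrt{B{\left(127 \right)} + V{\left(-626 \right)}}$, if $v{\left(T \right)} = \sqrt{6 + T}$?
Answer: $2 i \sqrt{27514} \approx 331.75 i$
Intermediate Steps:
$V{\left(Q \right)} = 20 Q$
$z{\left(I,q \right)} = - 3 I - 3 q$ ($z{\left(I,q \right)} = - 3 \left(I + q\right) = - 3 I - 3 q$)
$B{\left(A \right)} = 2 A \left(-3 - 3 A\right)$ ($B{\left(A \right)} = \left(A + A\right) \left(- 3 A - 3 \sqrt{6 - 5}\right) = 2 A \left(- 3 A - 3 \sqrt{1}\right) = 2 A \left(- 3 A - 3\right) = 2 A \left(-3 - 3 A\right)$)
$\sqrt{B{\left(127 \right)} + V{\left(-626 \right)}} = \sqrt{\left(-6\right) 127 \left(1 + 127\right) + 20 \left(-626\right)} = \sqrt{\left(-6\right) 127 \cdot 128 - 12520} = \sqrt{-97536 - 12520} = \sqrt{-110056} = 2 i \sqrt{27514}$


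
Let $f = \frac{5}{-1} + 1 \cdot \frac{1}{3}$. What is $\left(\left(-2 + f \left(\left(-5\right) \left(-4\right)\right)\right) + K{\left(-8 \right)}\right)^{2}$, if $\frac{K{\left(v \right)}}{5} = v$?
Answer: $\frac{164836}{9} \approx 18315.0$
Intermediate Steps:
$f = - \frac{14}{3}$ ($f = 5 \left(-1\right) + 1 \cdot \frac{1}{3} = -5 + \frac{1}{3} = - \frac{14}{3} \approx -4.6667$)
$K{\left(v \right)} = 5 v$
$\left(\left(-2 + f \left(\left(-5\right) \left(-4\right)\right)\right) + K{\left(-8 \right)}\right)^{2} = \left(\left(-2 - \frac{14 \left(\left(-5\right) \left(-4\right)\right)}{3}\right) + 5 \left(-8\right)\right)^{2} = \left(\left(-2 - \frac{280}{3}\right) - 40\right)^{2} = \left(- \frac{286}{3} - 40\right)^{2} = \left(- \frac{406}{3}\right)^{2} = \frac{164836}{9}$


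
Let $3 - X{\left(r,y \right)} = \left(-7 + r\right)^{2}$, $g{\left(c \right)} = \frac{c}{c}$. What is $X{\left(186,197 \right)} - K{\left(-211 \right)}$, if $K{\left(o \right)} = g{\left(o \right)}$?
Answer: $-32039$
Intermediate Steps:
$g{\left(c \right)} = 1$
$X{\left(r,y \right)} = 3 - \left(-7 + r\right)^{2}$
$K{\left(o \right)} = 1$
$X{\left(186,197 \right)} - K{\left(-211 \right)} = \left(3 - \left(-7 + 186\right)^{2}\right) - 1 = \left(3 - 179^{2}\right) - 1 = \left(3 - 32041\right) - 1 = -32038 - 1 = -32039$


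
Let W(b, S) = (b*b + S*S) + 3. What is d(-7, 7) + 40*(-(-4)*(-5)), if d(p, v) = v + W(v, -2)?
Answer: -737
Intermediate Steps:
W(b, S) = 3 + S**2 + b**2 (W(b, S) = (b**2 + S**2) + 3 = (S**2 + b**2) + 3 = 3 + S**2 + b**2)
d(p, v) = 7 + v + v**2 (d(p, v) = v + (3 + (-2)**2 + v**2) = v + (3 + 4 + v**2) = v + (7 + v**2) = 7 + v + v**2)
d(-7, 7) + 40*(-(-4)*(-5)) = (7 + 7 + 7**2) + 40*(-(-4)*(-5)) = (7 + 7 + 49) + 40*(-1*20) = 63 + 40*(-20) = 63 - 800 = -737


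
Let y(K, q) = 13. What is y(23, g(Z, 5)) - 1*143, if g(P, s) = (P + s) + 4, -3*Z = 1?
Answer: -130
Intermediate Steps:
Z = -⅓ (Z = -⅓*1 = -⅓ ≈ -0.33333)
g(P, s) = 4 + P + s
y(23, g(Z, 5)) - 1*143 = 13 - 1*143 = 13 - 143 = -130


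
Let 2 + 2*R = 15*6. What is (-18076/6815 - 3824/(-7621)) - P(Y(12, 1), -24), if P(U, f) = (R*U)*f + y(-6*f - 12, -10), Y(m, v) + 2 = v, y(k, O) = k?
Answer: -61812989256/51937115 ≈ -1190.2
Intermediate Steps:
R = 44 (R = -1 + (15*6)/2 = -1 + (½)*90 = -1 + 45 = 44)
Y(m, v) = -2 + v
P(U, f) = -12 - 6*f + 44*U*f (P(U, f) = (44*U)*f + (-6*f - 12) = 44*U*f + (-12 - 6*f) = -12 - 6*f + 44*U*f)
(-18076/6815 - 3824/(-7621)) - P(Y(12, 1), -24) = (-18076/6815 - 3824/(-7621)) - (-12 - 6*(-24) + 44*(-2 + 1)*(-24)) = (-18076*1/6815 - 3824*(-1/7621)) - (-12 + 144 + 44*(-1)*(-24)) = (-18076/6815 + 3824/7621) - (-12 + 144 + 1056) = -111696636/51937115 - 1*1188 = -111696636/51937115 - 1188 = -61812989256/51937115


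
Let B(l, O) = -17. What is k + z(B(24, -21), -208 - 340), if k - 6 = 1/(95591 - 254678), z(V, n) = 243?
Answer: 39612662/159087 ≈ 249.00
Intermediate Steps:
k = 954521/159087 (k = 6 + 1/(95591 - 254678) = 6 + 1/(-159087) = 6 - 1/159087 = 954521/159087 ≈ 6.0000)
k + z(B(24, -21), -208 - 340) = 954521/159087 + 243 = 39612662/159087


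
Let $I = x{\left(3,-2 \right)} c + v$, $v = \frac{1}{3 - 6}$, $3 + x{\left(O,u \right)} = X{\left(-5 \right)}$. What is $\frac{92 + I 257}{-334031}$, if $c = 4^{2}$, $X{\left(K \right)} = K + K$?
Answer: $\frac{160349}{1002093} \approx 0.16001$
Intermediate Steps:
$X{\left(K \right)} = 2 K$
$x{\left(O,u \right)} = -13$ ($x{\left(O,u \right)} = -3 + 2 \left(-5\right) = -3 - 10 = -13$)
$v = - \frac{1}{3}$ ($v = \frac{1}{3 - 6} = \frac{1}{-3} = - \frac{1}{3} \approx -0.33333$)
$c = 16$
$I = - \frac{625}{3}$ ($I = \left(-13\right) 16 - \frac{1}{3} = -208 - \frac{1}{3} = - \frac{625}{3} \approx -208.33$)
$\frac{92 + I 257}{-334031} = \frac{92 - \frac{160625}{3}}{-334031} = \left(92 - \frac{160625}{3}\right) \left(- \frac{1}{334031}\right) = \left(- \frac{160349}{3}\right) \left(- \frac{1}{334031}\right) = \frac{160349}{1002093}$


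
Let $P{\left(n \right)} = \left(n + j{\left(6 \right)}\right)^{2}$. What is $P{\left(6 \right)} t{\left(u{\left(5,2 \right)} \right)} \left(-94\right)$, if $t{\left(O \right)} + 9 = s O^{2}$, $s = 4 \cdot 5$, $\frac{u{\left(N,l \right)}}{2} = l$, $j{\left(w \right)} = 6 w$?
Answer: $-51568776$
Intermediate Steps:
$u{\left(N,l \right)} = 2 l$
$s = 20$
$t{\left(O \right)} = -9 + 20 O^{2}$
$P{\left(n \right)} = \left(36 + n\right)^{2}$ ($P{\left(n \right)} = \left(n + 6 \cdot 6\right)^{2} = \left(n + 36\right)^{2} = \left(36 + n\right)^{2}$)
$P{\left(6 \right)} t{\left(u{\left(5,2 \right)} \right)} \left(-94\right) = \left(36 + 6\right)^{2} \left(-9 + 20 \left(2 \cdot 2\right)^{2}\right) \left(-94\right) = 42^{2} \left(-9 + 20 \cdot 4^{2}\right) \left(-94\right) = 1764 \left(-9 + 20 \cdot 16\right) \left(-94\right) = 1764 \left(-9 + 320\right) \left(-94\right) = 1764 \cdot 311 \left(-94\right) = 548604 \left(-94\right) = -51568776$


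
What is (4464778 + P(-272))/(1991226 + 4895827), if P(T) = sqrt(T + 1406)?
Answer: 4464778/6887053 + 9*sqrt(14)/6887053 ≈ 0.64829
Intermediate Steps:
P(T) = sqrt(1406 + T)
(4464778 + P(-272))/(1991226 + 4895827) = (4464778 + sqrt(1406 - 272))/(1991226 + 4895827) = (4464778 + sqrt(1134))/6887053 = (4464778 + 9*sqrt(14))*(1/6887053) = 4464778/6887053 + 9*sqrt(14)/6887053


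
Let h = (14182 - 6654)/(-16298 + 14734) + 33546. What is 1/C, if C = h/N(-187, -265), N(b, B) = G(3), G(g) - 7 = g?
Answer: 1955/6557302 ≈ 0.00029814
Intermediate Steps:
G(g) = 7 + g
N(b, B) = 10 (N(b, B) = 7 + 3 = 10)
h = 13114604/391 (h = 7528/(-1564) + 33546 = 7528*(-1/1564) + 33546 = -1882/391 + 33546 = 13114604/391 ≈ 33541.)
C = 6557302/1955 (C = (13114604/391)/10 = (13114604/391)*(⅒) = 6557302/1955 ≈ 3354.1)
1/C = 1/(6557302/1955) = 1955/6557302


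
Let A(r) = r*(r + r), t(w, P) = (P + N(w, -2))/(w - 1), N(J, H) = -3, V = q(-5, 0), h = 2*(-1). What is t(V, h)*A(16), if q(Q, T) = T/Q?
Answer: 2560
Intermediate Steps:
h = -2
V = 0 (V = 0/(-5) = 0*(-1/5) = 0)
t(w, P) = (-3 + P)/(-1 + w) (t(w, P) = (P - 3)/(w - 1) = (-3 + P)/(-1 + w))
A(r) = 2*r**2 (A(r) = r*(2*r) = 2*r**2)
t(V, h)*A(16) = ((-3 - 2)/(-1 + 0))*(2*16**2) = (-5/(-1))*(2*256) = -1*(-5)*512 = 5*512 = 2560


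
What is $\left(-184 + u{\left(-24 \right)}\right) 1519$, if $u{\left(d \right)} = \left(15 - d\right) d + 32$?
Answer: $-1652672$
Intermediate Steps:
$u{\left(d \right)} = 32 + d \left(15 - d\right)$ ($u{\left(d \right)} = d \left(15 - d\right) + 32 = 32 + d \left(15 - d\right)$)
$\left(-184 + u{\left(-24 \right)}\right) 1519 = \left(-184 + \left(32 - \left(-24\right)^{2} + 15 \left(-24\right)\right)\right) 1519 = \left(-184 - 904\right) 1519 = \left(-1088\right) 1519 = -1652672$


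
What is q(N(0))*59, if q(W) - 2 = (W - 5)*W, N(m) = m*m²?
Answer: 118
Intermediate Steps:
N(m) = m³
q(W) = 2 + W*(-5 + W) (q(W) = 2 + (W - 5)*W = 2 + (-5 + W)*W = 2 + W*(-5 + W))
q(N(0))*59 = (2 + (0³)² - 5*0³)*59 = (2 + 0² - 5*0)*59 = (2 + 0 + 0)*59 = 2*59 = 118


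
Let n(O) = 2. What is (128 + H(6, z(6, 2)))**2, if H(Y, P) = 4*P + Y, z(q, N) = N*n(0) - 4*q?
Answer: 2916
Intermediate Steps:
z(q, N) = -4*q + 2*N (z(q, N) = N*2 - 4*q = 2*N - 4*q = -4*q + 2*N)
H(Y, P) = Y + 4*P
(128 + H(6, z(6, 2)))**2 = (128 + (6 + 4*(-4*6 + 2*2)))**2 = (128 + (6 + 4*(-24 + 4)))**2 = (128 + (6 + 4*(-20)))**2 = (128 + (6 - 80))**2 = (128 - 74)**2 = 54**2 = 2916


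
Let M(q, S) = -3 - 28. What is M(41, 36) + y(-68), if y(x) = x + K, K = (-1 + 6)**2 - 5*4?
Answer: -94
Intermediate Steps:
K = 5 (K = 5**2 - 20 = 25 - 20 = 5)
M(q, S) = -31
y(x) = 5 + x (y(x) = x + 5 = 5 + x)
M(41, 36) + y(-68) = -31 + (5 - 68) = -31 - 63 = -94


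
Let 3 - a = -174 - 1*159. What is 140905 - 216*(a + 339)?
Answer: -4895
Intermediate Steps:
a = 336 (a = 3 - (-174 - 1*159) = 3 - (-174 - 159) = 3 - 1*(-333) = 3 + 333 = 336)
140905 - 216*(a + 339) = 140905 - 216*(336 + 339) = 140905 - 216*675 = 140905 - 1*145800 = 140905 - 145800 = -4895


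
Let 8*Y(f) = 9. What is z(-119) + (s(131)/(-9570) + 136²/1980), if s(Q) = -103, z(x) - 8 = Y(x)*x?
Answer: -13381481/114840 ≈ -116.52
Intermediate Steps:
Y(f) = 9/8 (Y(f) = (⅛)*9 = 9/8)
z(x) = 8 + 9*x/8
z(-119) + (s(131)/(-9570) + 136²/1980) = (8 + (9/8)*(-119)) + (-103/(-9570) + 136²/1980) = (8 - 1071/8) + (-103*(-1/9570) + 18496*(1/1980)) = -1007/8 + (103/9570 + 4624/495) = -1007/8 + 268501/28710 = -13381481/114840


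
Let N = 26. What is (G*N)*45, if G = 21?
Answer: 24570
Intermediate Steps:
(G*N)*45 = (21*26)*45 = 546*45 = 24570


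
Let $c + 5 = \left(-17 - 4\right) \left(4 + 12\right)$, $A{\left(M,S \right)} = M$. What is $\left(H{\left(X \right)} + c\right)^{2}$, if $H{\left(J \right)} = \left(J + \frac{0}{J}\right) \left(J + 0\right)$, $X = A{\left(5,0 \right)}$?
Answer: $99856$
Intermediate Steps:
$X = 5$
$H{\left(J \right)} = J^{2}$ ($H{\left(J \right)} = \left(J + 0\right) J = J J = J^{2}$)
$c = -341$ ($c = -5 + \left(-17 - 4\right) \left(4 + 12\right) = -5 - 336 = -341$)
$\left(H{\left(X \right)} + c\right)^{2} = \left(5^{2} - 341\right)^{2} = \left(25 - 341\right)^{2} = \left(-316\right)^{2} = 99856$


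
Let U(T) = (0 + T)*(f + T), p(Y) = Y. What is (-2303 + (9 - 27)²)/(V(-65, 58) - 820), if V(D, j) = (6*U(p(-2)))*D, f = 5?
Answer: -1979/1520 ≈ -1.3020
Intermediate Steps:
U(T) = T*(5 + T) (U(T) = (0 + T)*(5 + T) = T*(5 + T))
V(D, j) = -36*D (V(D, j) = (6*(-2*(5 - 2)))*D = (6*(-2*3))*D = (6*(-6))*D = -36*D)
(-2303 + (9 - 27)²)/(V(-65, 58) - 820) = (-2303 + (9 - 27)²)/(-36*(-65) - 820) = (-2303 + (-18)²)/(2340 - 820) = (-2303 + 324)/1520 = -1979*1/1520 = -1979/1520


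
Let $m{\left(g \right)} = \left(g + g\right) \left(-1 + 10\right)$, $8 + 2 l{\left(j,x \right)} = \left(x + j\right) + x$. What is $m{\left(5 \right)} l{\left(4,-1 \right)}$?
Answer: $-270$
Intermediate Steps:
$l{\left(j,x \right)} = -4 + x + \frac{j}{2}$ ($l{\left(j,x \right)} = -4 + \frac{\left(x + j\right) + x}{2} = -4 + \frac{\left(j + x\right) + x}{2} = -4 + \frac{j + 2 x}{2} = -4 + \left(x + \frac{j}{2}\right) = -4 + x + \frac{j}{2}$)
$m{\left(g \right)} = 18 g$ ($m{\left(g \right)} = 2 g 9 = 18 g$)
$m{\left(5 \right)} l{\left(4,-1 \right)} = 18 \cdot 5 \left(-4 - 1 + \frac{1}{2} \cdot 4\right) = 90 \left(-4 - 1 + 2\right) = 90 \left(-3\right) = -270$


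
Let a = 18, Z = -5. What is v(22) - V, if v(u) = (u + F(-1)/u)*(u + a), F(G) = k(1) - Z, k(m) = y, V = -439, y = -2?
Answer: 14569/11 ≈ 1324.5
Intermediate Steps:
k(m) = -2
F(G) = 3 (F(G) = -2 - 1*(-5) = -2 + 5 = 3)
v(u) = (18 + u)*(u + 3/u) (v(u) = (u + 3/u)*(u + 18) = (u + 3/u)*(18 + u) = (18 + u)*(u + 3/u))
v(22) - V = (3 + 22² + 18*22 + 54/22) - 1*(-439) = (3 + 484 + 396 + 54*(1/22)) + 439 = (3 + 484 + 396 + 27/11) + 439 = 9740/11 + 439 = 14569/11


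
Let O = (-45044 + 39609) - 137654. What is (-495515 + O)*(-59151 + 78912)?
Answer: -12619453644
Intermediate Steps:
O = -143089 (O = -5435 - 137654 = -143089)
(-495515 + O)*(-59151 + 78912) = (-495515 - 143089)*(-59151 + 78912) = -638604*19761 = -12619453644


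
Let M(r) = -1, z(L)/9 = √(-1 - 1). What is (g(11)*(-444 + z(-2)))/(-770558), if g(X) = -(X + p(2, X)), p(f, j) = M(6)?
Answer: -2220/385279 + 45*I*√2/385279 ≈ -0.0057621 + 0.00016518*I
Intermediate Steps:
z(L) = 9*I*√2 (z(L) = 9*√(-1 - 1) = 9*√(-2) = 9*(I*√2) = 9*I*√2)
p(f, j) = -1
g(X) = 1 - X (g(X) = -(X - 1) = -(-1 + X) = 1 - X)
(g(11)*(-444 + z(-2)))/(-770558) = ((1 - 1*11)*(-444 + 9*I*√2))/(-770558) = ((1 - 11)*(-444 + 9*I*√2))*(-1/770558) = -10*(-444 + 9*I*√2)*(-1/770558) = (4440 - 90*I*√2)*(-1/770558) = -2220/385279 + 45*I*√2/385279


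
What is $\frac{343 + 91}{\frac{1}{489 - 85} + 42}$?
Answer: $\frac{175336}{16969} \approx 10.333$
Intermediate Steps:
$\frac{343 + 91}{\frac{1}{489 - 85} + 42} = \frac{434}{\frac{1}{404} + 42} = \frac{434}{\frac{16969}{404}} = 434 \cdot \frac{404}{16969} = \frac{175336}{16969}$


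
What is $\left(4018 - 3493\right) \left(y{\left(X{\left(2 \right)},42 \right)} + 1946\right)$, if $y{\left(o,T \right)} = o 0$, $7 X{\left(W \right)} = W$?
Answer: $1021650$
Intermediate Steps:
$X{\left(W \right)} = \frac{W}{7}$
$y{\left(o,T \right)} = 0$
$\left(4018 - 3493\right) \left(y{\left(X{\left(2 \right)},42 \right)} + 1946\right) = \left(4018 - 3493\right) \left(0 + 1946\right) = 525 \cdot 1946 = 1021650$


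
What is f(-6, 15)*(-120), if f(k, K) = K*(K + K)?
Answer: -54000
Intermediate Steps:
f(k, K) = 2*K² (f(k, K) = K*(2*K) = 2*K²)
f(-6, 15)*(-120) = (2*15²)*(-120) = (2*225)*(-120) = 450*(-120) = -54000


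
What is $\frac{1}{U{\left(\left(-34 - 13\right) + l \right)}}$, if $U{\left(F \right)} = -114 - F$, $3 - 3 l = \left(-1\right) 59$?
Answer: $- \frac{3}{263} \approx -0.011407$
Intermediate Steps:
$l = \frac{62}{3}$ ($l = 1 - \frac{\left(-1\right) 59}{3} = 1 - - \frac{59}{3} = 1 + \frac{59}{3} = \frac{62}{3} \approx 20.667$)
$\frac{1}{U{\left(\left(-34 - 13\right) + l \right)}} = \frac{1}{-114 - \left(\left(-34 - 13\right) + \frac{62}{3}\right)} = \frac{1}{-114 - \left(-47 + \frac{62}{3}\right)} = \frac{1}{-114 - - \frac{79}{3}} = \frac{1}{-114 + \frac{79}{3}} = \frac{1}{- \frac{263}{3}} = - \frac{3}{263}$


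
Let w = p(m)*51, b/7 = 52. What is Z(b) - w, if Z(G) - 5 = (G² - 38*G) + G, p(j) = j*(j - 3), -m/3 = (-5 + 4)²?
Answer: 118115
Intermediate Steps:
b = 364 (b = 7*52 = 364)
m = -3 (m = -3*(-5 + 4)² = -3*(-1)² = -3*1 = -3)
p(j) = j*(-3 + j)
w = 918 (w = -3*(-3 - 3)*51 = -3*(-6)*51 = 18*51 = 918)
Z(G) = 5 + G² - 37*G (Z(G) = 5 + ((G² - 38*G) + G) = 5 + (G² - 37*G) = 5 + G² - 37*G)
Z(b) - w = (5 + 364² - 37*364) - 1*918 = (5 + 132496 - 13468) - 918 = 119033 - 918 = 118115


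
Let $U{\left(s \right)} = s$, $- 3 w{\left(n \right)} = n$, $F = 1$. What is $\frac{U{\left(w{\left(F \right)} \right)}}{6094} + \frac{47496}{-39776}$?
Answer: $- \frac{4933873}{4131732} \approx -1.1941$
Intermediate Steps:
$w{\left(n \right)} = - \frac{n}{3}$
$\frac{U{\left(w{\left(F \right)} \right)}}{6094} + \frac{47496}{-39776} = \frac{\left(- \frac{1}{3}\right) 1}{6094} + \frac{47496}{-39776} = \left(- \frac{1}{3}\right) \frac{1}{6094} + 47496 \left(- \frac{1}{39776}\right) = - \frac{1}{18282} - \frac{5937}{4972} = - \frac{4933873}{4131732}$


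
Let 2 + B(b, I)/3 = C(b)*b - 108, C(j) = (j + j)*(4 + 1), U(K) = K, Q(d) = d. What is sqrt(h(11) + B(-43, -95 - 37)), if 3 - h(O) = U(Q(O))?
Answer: 2*sqrt(13783) ≈ 234.80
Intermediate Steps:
C(j) = 10*j (C(j) = (2*j)*5 = 10*j)
B(b, I) = -330 + 30*b**2 (B(b, I) = -6 + 3*((10*b)*b - 108) = -6 + 3*(10*b**2 - 108) = -6 + 3*(-108 + 10*b**2) = -6 + (-324 + 30*b**2) = -330 + 30*b**2)
h(O) = 3 - O
sqrt(h(11) + B(-43, -95 - 37)) = sqrt((3 - 1*11) + (-330 + 30*(-43)**2)) = sqrt((3 - 11) + (-330 + 30*1849)) = sqrt(-8 + (-330 + 55470)) = sqrt(-8 + 55140) = sqrt(55132) = 2*sqrt(13783)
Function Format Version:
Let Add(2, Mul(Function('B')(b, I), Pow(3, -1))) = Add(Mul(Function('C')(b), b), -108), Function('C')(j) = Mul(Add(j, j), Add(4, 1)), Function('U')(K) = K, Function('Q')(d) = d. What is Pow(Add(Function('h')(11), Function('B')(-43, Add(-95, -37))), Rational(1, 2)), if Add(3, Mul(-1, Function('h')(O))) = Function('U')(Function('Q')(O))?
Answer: Mul(2, Pow(13783, Rational(1, 2))) ≈ 234.80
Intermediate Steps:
Function('C')(j) = Mul(10, j) (Function('C')(j) = Mul(Mul(2, j), 5) = Mul(10, j))
Function('B')(b, I) = Add(-330, Mul(30, Pow(b, 2))) (Function('B')(b, I) = Add(-6, Mul(3, Add(Mul(Mul(10, b), b), -108))) = Add(-6, Mul(3, Add(Mul(10, Pow(b, 2)), -108))) = Add(-6, Mul(3, Add(-108, Mul(10, Pow(b, 2))))) = Add(-6, Add(-324, Mul(30, Pow(b, 2)))) = Add(-330, Mul(30, Pow(b, 2))))
Function('h')(O) = Add(3, Mul(-1, O))
Pow(Add(Function('h')(11), Function('B')(-43, Add(-95, -37))), Rational(1, 2)) = Pow(Add(Add(3, Mul(-1, 11)), Add(-330, Mul(30, Pow(-43, 2)))), Rational(1, 2)) = Pow(Add(Add(3, -11), Add(-330, Mul(30, 1849))), Rational(1, 2)) = Pow(Add(-8, Add(-330, 55470)), Rational(1, 2)) = Pow(Add(-8, 55140), Rational(1, 2)) = Pow(55132, Rational(1, 2)) = Mul(2, Pow(13783, Rational(1, 2)))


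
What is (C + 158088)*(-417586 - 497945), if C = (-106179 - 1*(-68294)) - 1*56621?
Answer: -58211292042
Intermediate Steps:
C = -94506 (C = (-106179 + 68294) - 56621 = -37885 - 56621 = -94506)
(C + 158088)*(-417586 - 497945) = (-94506 + 158088)*(-417586 - 497945) = 63582*(-915531) = -58211292042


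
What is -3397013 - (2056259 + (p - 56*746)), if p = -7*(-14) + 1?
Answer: -5411595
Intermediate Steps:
p = 99 (p = 98 + 1 = 99)
-3397013 - (2056259 + (p - 56*746)) = -3397013 - (2056259 + (99 - 56*746)) = -3397013 - (2056259 + (99 - 41776)) = -3397013 - (2056259 - 41677) = -3397013 - 1*2014582 = -3397013 - 2014582 = -5411595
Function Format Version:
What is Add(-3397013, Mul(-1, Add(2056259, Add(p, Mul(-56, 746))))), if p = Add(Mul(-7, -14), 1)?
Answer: -5411595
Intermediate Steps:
p = 99 (p = Add(98, 1) = 99)
Add(-3397013, Mul(-1, Add(2056259, Add(p, Mul(-56, 746))))) = Add(-3397013, Mul(-1, Add(2056259, Add(99, Mul(-56, 746))))) = Add(-3397013, Mul(-1, Add(2056259, Add(99, -41776)))) = Add(-3397013, Mul(-1, Add(2056259, -41677))) = Add(-3397013, Mul(-1, 2014582)) = Add(-3397013, -2014582) = -5411595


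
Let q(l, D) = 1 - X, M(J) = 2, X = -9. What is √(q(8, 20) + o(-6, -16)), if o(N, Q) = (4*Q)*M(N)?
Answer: I*√118 ≈ 10.863*I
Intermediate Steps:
o(N, Q) = 8*Q (o(N, Q) = (4*Q)*2 = 8*Q)
q(l, D) = 10 (q(l, D) = 1 - 1*(-9) = 1 + 9 = 10)
√(q(8, 20) + o(-6, -16)) = √(10 + 8*(-16)) = √(10 - 128) = √(-118) = I*√118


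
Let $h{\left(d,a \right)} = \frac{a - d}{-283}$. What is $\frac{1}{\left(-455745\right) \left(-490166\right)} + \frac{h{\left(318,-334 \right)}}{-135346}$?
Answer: $- \frac{72825350244961}{4278257902317154530} \approx -1.7022 \cdot 10^{-5}$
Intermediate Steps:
$h{\left(d,a \right)} = - \frac{a}{283} + \frac{d}{283}$ ($h{\left(d,a \right)} = \left(a - d\right) \left(- \frac{1}{283}\right) = - \frac{a}{283} + \frac{d}{283}$)
$\frac{1}{\left(-455745\right) \left(-490166\right)} + \frac{h{\left(318,-334 \right)}}{-135346} = \frac{1}{\left(-455745\right) \left(-490166\right)} + \frac{\left(- \frac{1}{283}\right) \left(-334\right) + \frac{1}{283} \cdot 318}{-135346} = \left(- \frac{1}{455745}\right) \left(- \frac{1}{490166}\right) + \left(\frac{334}{283} + \frac{318}{283}\right) \left(- \frac{1}{135346}\right) = \frac{1}{223390703670} + \frac{652}{283} \left(- \frac{1}{135346}\right) = \frac{1}{223390703670} - \frac{326}{19151459} = - \frac{72825350244961}{4278257902317154530}$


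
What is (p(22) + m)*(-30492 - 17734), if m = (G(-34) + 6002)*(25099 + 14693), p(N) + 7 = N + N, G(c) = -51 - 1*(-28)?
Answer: -11473756547530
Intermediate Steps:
G(c) = -23 (G(c) = -51 + 28 = -23)
p(N) = -7 + 2*N (p(N) = -7 + (N + N) = -7 + 2*N)
m = 237916368 (m = (-23 + 6002)*(25099 + 14693) = 5979*39792 = 237916368)
(p(22) + m)*(-30492 - 17734) = ((-7 + 2*22) + 237916368)*(-30492 - 17734) = ((-7 + 44) + 237916368)*(-48226) = (37 + 237916368)*(-48226) = 237916405*(-48226) = -11473756547530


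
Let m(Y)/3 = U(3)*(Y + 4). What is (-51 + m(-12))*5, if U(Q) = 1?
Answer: -375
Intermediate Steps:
m(Y) = 12 + 3*Y (m(Y) = 3*(1*(Y + 4)) = 3*(1*(4 + Y)) = 3*(4 + Y) = 12 + 3*Y)
(-51 + m(-12))*5 = (-51 + (12 + 3*(-12)))*5 = (-51 + (12 - 36))*5 = (-51 - 24)*5 = -75*5 = -375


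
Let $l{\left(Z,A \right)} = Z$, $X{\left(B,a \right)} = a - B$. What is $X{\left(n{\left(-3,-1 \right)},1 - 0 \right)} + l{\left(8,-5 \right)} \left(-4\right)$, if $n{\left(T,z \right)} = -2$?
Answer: $-29$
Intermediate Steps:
$X{\left(n{\left(-3,-1 \right)},1 - 0 \right)} + l{\left(8,-5 \right)} \left(-4\right) = \left(\left(1 - 0\right) - -2\right) + 8 \left(-4\right) = \left(\left(1 + 0\right) + 2\right) - 32 = \left(1 + 2\right) - 32 = 3 - 32 = -29$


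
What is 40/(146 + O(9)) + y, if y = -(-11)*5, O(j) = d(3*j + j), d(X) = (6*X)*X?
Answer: 217875/3961 ≈ 55.005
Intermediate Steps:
d(X) = 6*X²
O(j) = 96*j² (O(j) = 6*(3*j + j)² = 6*(4*j)² = 6*(16*j²) = 96*j²)
y = 55 (y = -1*(-55) = 55)
40/(146 + O(9)) + y = 40/(146 + 96*9²) + 55 = 40/(146 + 96*81) + 55 = 40/(146 + 7776) + 55 = 40/7922 + 55 = (1/7922)*40 + 55 = 20/3961 + 55 = 217875/3961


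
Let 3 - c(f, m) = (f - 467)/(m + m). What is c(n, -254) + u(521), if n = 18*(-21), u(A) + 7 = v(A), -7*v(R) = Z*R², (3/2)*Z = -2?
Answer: 551507695/10668 ≈ 51697.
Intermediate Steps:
Z = -4/3 (Z = (⅔)*(-2) = -4/3 ≈ -1.3333)
v(R) = 4*R²/21 (v(R) = -(-4)*R²/21 = 4*R²/21)
u(A) = -7 + 4*A²/21
n = -378
c(f, m) = 3 - (-467 + f)/(2*m) (c(f, m) = 3 - (f - 467)/(m + m) = 3 - (-467 + f)/(2*m))
c(n, -254) + u(521) = (½)*(467 - 1*(-378) + 6*(-254))/(-254) + (-7 + (4/21)*521²) = (½)*(-1/254)*(467 + 378 - 1524) + (-7 + (4/21)*271441) = (½)*(-1/254)*(-679) + (-7 + 1085764/21) = 679/508 + 1085617/21 = 551507695/10668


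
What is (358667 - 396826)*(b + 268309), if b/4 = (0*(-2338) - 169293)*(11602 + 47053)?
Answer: 1515647064938809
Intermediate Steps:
b = -39719523660 (b = 4*((0*(-2338) - 169293)*(11602 + 47053)) = 4*((0 - 169293)*58655) = 4*(-169293*58655) = 4*(-9929880915) = -39719523660)
(358667 - 396826)*(b + 268309) = (358667 - 396826)*(-39719523660 + 268309) = -38159*(-39719255351) = 1515647064938809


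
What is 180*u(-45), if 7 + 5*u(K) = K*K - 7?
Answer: 72396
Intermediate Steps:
u(K) = -14/5 + K²/5 (u(K) = -7/5 + (K*K - 7)/5 = -7/5 + (K² - 7)/5 = -7/5 + (-7 + K²)/5 = -7/5 + (-7/5 + K²/5) = -14/5 + K²/5)
180*u(-45) = 180*(-14/5 + (⅕)*(-45)²) = 180*(-14/5 + (⅕)*2025) = 180*(-14/5 + 405) = 180*(2011/5) = 72396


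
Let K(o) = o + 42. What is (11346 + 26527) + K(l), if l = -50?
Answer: 37865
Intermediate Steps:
K(o) = 42 + o
(11346 + 26527) + K(l) = (11346 + 26527) + (42 - 50) = 37873 - 8 = 37865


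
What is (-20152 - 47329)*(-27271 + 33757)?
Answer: -437681766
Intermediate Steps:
(-20152 - 47329)*(-27271 + 33757) = -67481*6486 = -437681766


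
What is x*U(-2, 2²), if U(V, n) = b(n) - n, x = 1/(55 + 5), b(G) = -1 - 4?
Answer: -3/20 ≈ -0.15000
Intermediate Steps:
b(G) = -5
x = 1/60 ≈ 0.016667
U(V, n) = -5 - n
x*U(-2, 2²) = (-5 - 1*2²)/60 = (-5 - 1*4)/60 = (-5 - 4)/60 = (1/60)*(-9) = -3/20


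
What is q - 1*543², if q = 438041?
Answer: 143192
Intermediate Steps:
q - 1*543² = 438041 - 1*543² = 438041 - 1*294849 = 438041 - 294849 = 143192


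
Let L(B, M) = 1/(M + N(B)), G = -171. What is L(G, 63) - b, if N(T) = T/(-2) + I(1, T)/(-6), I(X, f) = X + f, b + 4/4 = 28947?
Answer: -30711700/1061 ≈ -28946.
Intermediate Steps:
b = 28946 (b = -1 + 28947 = 28946)
N(T) = -⅙ - 2*T/3 (N(T) = T/(-2) + (1 + T)/(-6) = T*(-½) + (1 + T)*(-⅙) = -T/2 + (-⅙ - T/6) = -⅙ - 2*T/3)
L(B, M) = 1/(-⅙ + M - 2*B/3) (L(B, M) = 1/(M + (-⅙ - 2*B/3)) = 1/(-⅙ + M - 2*B/3))
L(G, 63) - b = -6/(1 - 6*63 + 4*(-171)) - 1*28946 = -6/(1 - 378 - 684) - 28946 = -6/(-1061) - 28946 = -6*(-1/1061) - 28946 = 6/1061 - 28946 = -30711700/1061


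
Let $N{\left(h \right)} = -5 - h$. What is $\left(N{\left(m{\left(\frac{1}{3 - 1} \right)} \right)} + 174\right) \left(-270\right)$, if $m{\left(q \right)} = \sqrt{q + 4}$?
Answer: $-45630 + 405 \sqrt{2} \approx -45057.0$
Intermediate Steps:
$m{\left(q \right)} = \sqrt{4 + q}$
$\left(N{\left(m{\left(\frac{1}{3 - 1} \right)} \right)} + 174\right) \left(-270\right) = \left(\left(-5 - \sqrt{4 + \frac{1}{3 - 1}}\right) + 174\right) \left(-270\right) = \left(\left(-5 - \sqrt{4 + \frac{1}{2}}\right) + 174\right) \left(-270\right) = \left(\left(-5 - \sqrt{\frac{9}{2}}\right) + 174\right) \left(-270\right) = \left(\left(-5 - \frac{3 \sqrt{2}}{2}\right) + 174\right) \left(-270\right) = \left(169 - \frac{3 \sqrt{2}}{2}\right) \left(-270\right) = -45630 + 405 \sqrt{2}$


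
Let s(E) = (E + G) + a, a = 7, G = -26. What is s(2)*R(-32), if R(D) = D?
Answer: 544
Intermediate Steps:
s(E) = -19 + E (s(E) = (E - 26) + 7 = (-26 + E) + 7 = -19 + E)
s(2)*R(-32) = (-19 + 2)*(-32) = -17*(-32) = 544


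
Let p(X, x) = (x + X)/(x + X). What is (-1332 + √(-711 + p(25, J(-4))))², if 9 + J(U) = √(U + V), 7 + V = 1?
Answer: (1332 - I*√710)² ≈ 1.7735e+6 - 70985.0*I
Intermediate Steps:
V = -6 (V = -7 + 1 = -6)
J(U) = -9 + √(-6 + U) (J(U) = -9 + √(U - 6) = -9 + √(-6 + U))
p(X, x) = 1 (p(X, x) = (X + x)/(X + x) = 1)
(-1332 + √(-711 + p(25, J(-4))))² = (-1332 + √(-711 + 1))² = (-1332 + √(-710))² = (-1332 + I*√710)²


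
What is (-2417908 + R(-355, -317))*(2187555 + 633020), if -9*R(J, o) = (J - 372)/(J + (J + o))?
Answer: -63036253242733325/9243 ≈ -6.8199e+12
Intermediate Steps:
R(J, o) = -(-372 + J)/(9*(o + 2*J)) (R(J, o) = -(J - 372)/(9*(J + (J + o))) = -(-372 + J)/(9*(o + 2*J)))
(-2417908 + R(-355, -317))*(2187555 + 633020) = (-2417908 + (372 - 1*(-355))/(9*(-317 + 2*(-355))))*(2187555 + 633020) = (-2417908 + (372 + 355)/(9*(-317 - 710)))*2820575 = (-2417908 + (1/9)*727/(-1027))*2820575 = (-2417908 + (1/9)*(-1/1027)*727)*2820575 = (-2417908 - 727/9243)*2820575 = -22348724371/9243*2820575 = -63036253242733325/9243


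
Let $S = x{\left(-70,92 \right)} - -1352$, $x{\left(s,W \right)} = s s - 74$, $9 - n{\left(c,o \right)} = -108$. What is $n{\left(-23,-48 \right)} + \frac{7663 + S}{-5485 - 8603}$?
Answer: $\frac{1634455}{14088} \approx 116.02$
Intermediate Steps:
$n{\left(c,o \right)} = 117$ ($n{\left(c,o \right)} = 9 - -108 = 9 + 108 = 117$)
$x{\left(s,W \right)} = -74 + s^{2}$ ($x{\left(s,W \right)} = s^{2} - 74 = -74 + s^{2}$)
$S = 6178$ ($S = \left(-74 + \left(-70\right)^{2}\right) - -1352 = \left(-74 + 4900\right) + 1352 = 4826 + 1352 = 6178$)
$n{\left(-23,-48 \right)} + \frac{7663 + S}{-5485 - 8603} = 117 + \frac{7663 + 6178}{-5485 - 8603} = 117 + \frac{13841}{-14088} = 117 + 13841 \left(- \frac{1}{14088}\right) = 117 - \frac{13841}{14088} = \frac{1634455}{14088}$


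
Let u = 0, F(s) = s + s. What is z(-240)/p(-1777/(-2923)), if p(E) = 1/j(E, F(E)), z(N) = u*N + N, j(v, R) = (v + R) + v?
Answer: -1705920/2923 ≈ -583.62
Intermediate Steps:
F(s) = 2*s
j(v, R) = R + 2*v (j(v, R) = (R + v) + v = R + 2*v)
z(N) = N (z(N) = 0*N + N = 0 + N = N)
p(E) = 1/(4*E) (p(E) = 1/(2*E + 2*E) = 1/(4*E))
z(-240)/p(-1777/(-2923)) = -240/(1/(4*((-1777/(-2923))))) = -240/(1/(4*((-1777*(-1/2923))))) = -240/(1/(4*(1777/2923))) = -240/((¼)*(2923/1777)) = -240/2923/7108 = -240*7108/2923 = -1705920/2923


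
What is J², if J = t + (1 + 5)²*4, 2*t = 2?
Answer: 21025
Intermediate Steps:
t = 1 (t = (½)*2 = 1)
J = 145 (J = 1 + (1 + 5)²*4 = 1 + 6²*4 = 1 + 36*4 = 1 + 144 = 145)
J² = 145² = 21025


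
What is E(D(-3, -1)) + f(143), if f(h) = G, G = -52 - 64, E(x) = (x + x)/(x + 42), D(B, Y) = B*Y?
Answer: -1738/15 ≈ -115.87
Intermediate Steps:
E(x) = 2*x/(42 + x) (E(x) = (2*x)/(42 + x) = 2*x/(42 + x))
G = -116
f(h) = -116
E(D(-3, -1)) + f(143) = 2*(-3*(-1))/(42 - 3*(-1)) - 116 = 2*3/(42 + 3) - 116 = 2*3/45 - 116 = 2*3*(1/45) - 116 = 2/15 - 116 = -1738/15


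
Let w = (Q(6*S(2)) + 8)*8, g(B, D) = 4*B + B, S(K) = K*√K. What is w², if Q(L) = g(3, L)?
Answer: 33856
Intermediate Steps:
S(K) = K^(3/2)
g(B, D) = 5*B
Q(L) = 15 (Q(L) = 5*3 = 15)
w = 184 (w = (15 + 8)*8 = 23*8 = 184)
w² = 184² = 33856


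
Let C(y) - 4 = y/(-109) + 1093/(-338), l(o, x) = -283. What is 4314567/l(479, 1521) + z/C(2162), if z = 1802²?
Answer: -2169845222707/11694975 ≈ -1.8554e+5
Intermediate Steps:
z = 3247204
C(y) = 259/338 - y/109 (C(y) = 4 + (y/(-109) + 1093/(-338)) = 4 + (y*(-1/109) + 1093*(-1/338)) = 4 + (-y/109 - 1093/338) = 4 + (-1093/338 - y/109) = 259/338 - y/109)
4314567/l(479, 1521) + z/C(2162) = 4314567/(-283) + 3247204/(259/338 - 1/109*2162) = 4314567*(-1/283) + 3247204/(259/338 - 2162/109) = -4314567/283 + 3247204/(-702525/36842) = -4314567/283 + 3247204*(-36842/702525) = -4314567/283 - 7037264104/41325 = -2169845222707/11694975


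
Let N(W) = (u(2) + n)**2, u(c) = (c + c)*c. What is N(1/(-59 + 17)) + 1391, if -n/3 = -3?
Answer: 1680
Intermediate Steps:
u(c) = 2*c**2 (u(c) = (2*c)*c = 2*c**2)
n = 9 (n = -3*(-3) = 9)
N(W) = 289 (N(W) = (2*2**2 + 9)**2 = (2*4 + 9)**2 = (8 + 9)**2 = 17**2 = 289)
N(1/(-59 + 17)) + 1391 = 289 + 1391 = 1680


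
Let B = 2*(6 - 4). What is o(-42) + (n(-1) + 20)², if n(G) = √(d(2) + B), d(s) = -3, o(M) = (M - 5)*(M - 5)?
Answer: 2650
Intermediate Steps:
o(M) = (-5 + M)² (o(M) = (-5 + M)*(-5 + M) = (-5 + M)²)
B = 4 (B = 2*2 = 4)
n(G) = 1 (n(G) = √(-3 + 4) = √1 = 1)
o(-42) + (n(-1) + 20)² = (-5 - 42)² + (1 + 20)² = (-47)² + 21² = 2209 + 441 = 2650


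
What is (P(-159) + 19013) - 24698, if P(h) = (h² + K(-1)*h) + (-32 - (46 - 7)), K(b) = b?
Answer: 19684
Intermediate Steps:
P(h) = -71 + h² - h (P(h) = (h² - h) + (-32 - (46 - 7)) = (h² - h) + (-32 - 1*39) = (h² - h) + (-32 - 39) = (h² - h) - 71 = -71 + h² - h)
(P(-159) + 19013) - 24698 = ((-71 + (-159)² - 1*(-159)) + 19013) - 24698 = ((-71 + 25281 + 159) + 19013) - 24698 = (25369 + 19013) - 24698 = 44382 - 24698 = 19684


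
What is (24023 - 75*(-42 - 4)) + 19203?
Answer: 46676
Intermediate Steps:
(24023 - 75*(-42 - 4)) + 19203 = (24023 - 75*(-46)) + 19203 = (24023 + 3450) + 19203 = 27473 + 19203 = 46676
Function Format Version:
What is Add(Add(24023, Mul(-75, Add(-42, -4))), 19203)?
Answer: 46676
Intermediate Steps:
Add(Add(24023, Mul(-75, Add(-42, -4))), 19203) = Add(Add(24023, Mul(-75, -46)), 19203) = Add(Add(24023, 3450), 19203) = Add(27473, 19203) = 46676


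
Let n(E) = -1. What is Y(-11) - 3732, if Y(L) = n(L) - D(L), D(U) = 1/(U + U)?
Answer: -82125/22 ≈ -3733.0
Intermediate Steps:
D(U) = 1/(2*U)
Y(L) = -1 - 1/(2*L)
Y(-11) - 3732 = (-½ - 1*(-11))/(-11) - 3732 = -(-½ + 11)/11 - 3732 = -1/11*21/2 - 3732 = -21/22 - 3732 = -82125/22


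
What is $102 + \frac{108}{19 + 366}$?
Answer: $\frac{39378}{385} \approx 102.28$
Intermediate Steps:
$102 + \frac{108}{19 + 366} = 102 + \frac{108}{385} = \frac{39378}{385}$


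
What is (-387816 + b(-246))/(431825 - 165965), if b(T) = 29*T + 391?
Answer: -394559/265860 ≈ -1.4841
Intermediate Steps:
b(T) = 391 + 29*T
(-387816 + b(-246))/(431825 - 165965) = (-387816 + (391 + 29*(-246)))/(431825 - 165965) = (-387816 + (391 - 7134))/265860 = (-387816 - 6743)*(1/265860) = -394559*1/265860 = -394559/265860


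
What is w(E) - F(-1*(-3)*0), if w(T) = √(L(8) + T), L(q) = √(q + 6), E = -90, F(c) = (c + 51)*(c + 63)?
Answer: -3213 + I*√(90 - √14) ≈ -3213.0 + 9.2875*I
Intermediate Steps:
F(c) = (51 + c)*(63 + c)
L(q) = √(6 + q)
w(T) = √(T + √14) (w(T) = √(√(6 + 8) + T) = √(√14 + T) = √(T + √14))
w(E) - F(-1*(-3)*0) = √(-90 + √14) - (3213 + (-1*(-3)*0)² + 114*(-1*(-3)*0)) = √(-90 + √14) - (3213 + (3*0)² + 114*(3*0)) = √(-90 + √14) - (3213 + 0² + 114*0) = √(-90 + √14) - (3213 + 0 + 0) = √(-90 + √14) - 1*3213 = √(-90 + √14) - 3213 = -3213 + √(-90 + √14)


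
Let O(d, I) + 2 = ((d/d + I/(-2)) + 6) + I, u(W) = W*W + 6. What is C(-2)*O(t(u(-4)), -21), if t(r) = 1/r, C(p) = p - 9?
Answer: 121/2 ≈ 60.500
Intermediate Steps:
C(p) = -9 + p
u(W) = 6 + W² (u(W) = W² + 6 = 6 + W²)
O(d, I) = 5 + I/2 (O(d, I) = -2 + (((d/d + I/(-2)) + 6) + I) = -2 + (((1 + I*(-½)) + 6) + I) = -2 + (((1 - I/2) + 6) + I) = -2 + ((7 - I/2) + I) = -2 + (7 + I/2) = 5 + I/2)
C(-2)*O(t(u(-4)), -21) = (-9 - 2)*(5 + (½)*(-21)) = -11*(5 - 21/2) = -11*(-11/2) = 121/2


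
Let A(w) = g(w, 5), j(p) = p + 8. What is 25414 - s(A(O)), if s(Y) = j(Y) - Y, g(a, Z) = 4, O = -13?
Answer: 25406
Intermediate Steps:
j(p) = 8 + p
A(w) = 4
s(Y) = 8 (s(Y) = (8 + Y) - Y = 8)
25414 - s(A(O)) = 25414 - 1*8 = 25414 - 8 = 25406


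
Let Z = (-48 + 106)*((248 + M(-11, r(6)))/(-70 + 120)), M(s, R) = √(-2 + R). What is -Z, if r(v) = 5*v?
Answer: -7192/25 - 58*√7/25 ≈ -293.82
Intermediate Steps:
Z = 7192/25 + 58*√7/25 (Z = (-48 + 106)*((248 + √(-2 + 5*6))/(-70 + 120)) = 58*((248 + √(-2 + 30))/50) = 58*((248 + √28)*(1/50)) = 58*((248 + 2*√7)*(1/50)) = 58*(124/25 + √7/25) = 7192/25 + 58*√7/25 ≈ 293.82)
-Z = -(7192/25 + 58*√7/25) = -7192/25 - 58*√7/25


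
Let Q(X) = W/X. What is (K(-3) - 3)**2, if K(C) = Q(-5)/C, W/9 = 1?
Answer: 144/25 ≈ 5.7600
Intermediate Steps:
W = 9 (W = 9*1 = 9)
Q(X) = 9/X
K(C) = -9/(5*C) (K(C) = (9/(-5))/C = (9*(-1/5))/C = -9/(5*C))
(K(-3) - 3)**2 = (-9/5/(-3) - 3)**2 = (-9/5*(-1/3) - 3)**2 = (3/5 - 3)**2 = (-12/5)**2 = 144/25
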